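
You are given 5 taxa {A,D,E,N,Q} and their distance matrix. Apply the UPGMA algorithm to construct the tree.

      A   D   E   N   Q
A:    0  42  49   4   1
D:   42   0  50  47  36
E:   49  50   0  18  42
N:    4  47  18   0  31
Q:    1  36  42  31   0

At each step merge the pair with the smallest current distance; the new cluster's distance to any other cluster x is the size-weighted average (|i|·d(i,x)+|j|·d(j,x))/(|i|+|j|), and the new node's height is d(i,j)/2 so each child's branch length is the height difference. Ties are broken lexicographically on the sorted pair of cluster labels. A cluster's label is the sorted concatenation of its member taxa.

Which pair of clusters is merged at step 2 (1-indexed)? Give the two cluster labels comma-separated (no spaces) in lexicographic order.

1. join A+Q (d=1) ⇒ AQ; edges |A|=1/2, |Q|=1/2
  updated: d(AQ,D)=39, d(AQ,E)=91/2, d(AQ,N)=35/2
2. join AQ+N (d=35/2) ⇒ ANQ; edges |AQ|=33/4, |N|=35/4
  updated: d(ANQ,D)=125/3, d(ANQ,E)=109/3
3. join ANQ+E (d=109/3) ⇒ AENQ; edges |ANQ|=113/12, |E|=109/6
  updated: d(AENQ,D)=175/4
4. join AENQ+D (d=175/4) ⇒ ADENQ; edges |AENQ|=89/24, |D|=175/8
final tree: ((((A:1/2,Q:1/2):33/4,N:35/4):113/12,E:109/6):89/24,D:175/8)
total length: 427/6

AQ,N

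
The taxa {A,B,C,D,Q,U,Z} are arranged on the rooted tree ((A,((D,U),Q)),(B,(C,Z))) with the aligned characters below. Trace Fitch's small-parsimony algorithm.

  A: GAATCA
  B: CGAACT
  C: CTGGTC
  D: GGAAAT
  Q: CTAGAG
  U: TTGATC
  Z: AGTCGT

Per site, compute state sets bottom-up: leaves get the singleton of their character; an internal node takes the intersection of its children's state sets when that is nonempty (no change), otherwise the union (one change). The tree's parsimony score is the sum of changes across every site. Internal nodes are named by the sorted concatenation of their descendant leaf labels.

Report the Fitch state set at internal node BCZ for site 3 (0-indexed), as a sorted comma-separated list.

[col 0] DU: children D:{G}, U:{T} ∪→ {G,T}; cost 1
[col 0] DQU: children DU:{G,T}, Q:{C} ∪→ {C,G,T}; cost 1
[col 0] ADQU: children A:{G}, DQU:{C,G,T} ∩→ {G}; cost 0
[col 0] CZ: children C:{C}, Z:{A} ∪→ {A,C}; cost 1
[col 0] BCZ: children B:{C}, CZ:{A,C} ∩→ {C}; cost 0
[col 0] ABCDQUZ: children ADQU:{G}, BCZ:{C} ∪→ {C,G}; cost 1
[col 1] DU: children D:{G}, U:{T} ∪→ {G,T}; cost 1
[col 1] DQU: children DU:{G,T}, Q:{T} ∩→ {T}; cost 0
[col 1] ADQU: children A:{A}, DQU:{T} ∪→ {A,T}; cost 1
[col 1] CZ: children C:{T}, Z:{G} ∪→ {G,T}; cost 1
[col 1] BCZ: children B:{G}, CZ:{G,T} ∩→ {G}; cost 0
[col 1] ABCDQUZ: children ADQU:{A,T}, BCZ:{G} ∪→ {A,G,T}; cost 1
[col 2] DU: children D:{A}, U:{G} ∪→ {A,G}; cost 1
[col 2] DQU: children DU:{A,G}, Q:{A} ∩→ {A}; cost 0
[col 2] ADQU: children A:{A}, DQU:{A} ∩→ {A}; cost 0
[col 2] CZ: children C:{G}, Z:{T} ∪→ {G,T}; cost 1
[col 2] BCZ: children B:{A}, CZ:{G,T} ∪→ {A,G,T}; cost 1
[col 2] ABCDQUZ: children ADQU:{A}, BCZ:{A,G,T} ∩→ {A}; cost 0
[col 3] DU: children D:{A}, U:{A} ∩→ {A}; cost 0
[col 3] DQU: children DU:{A}, Q:{G} ∪→ {A,G}; cost 1
[col 3] ADQU: children A:{T}, DQU:{A,G} ∪→ {A,G,T}; cost 1
[col 3] CZ: children C:{G}, Z:{C} ∪→ {C,G}; cost 1
[col 3] BCZ: children B:{A}, CZ:{C,G} ∪→ {A,C,G}; cost 1
[col 3] ABCDQUZ: children ADQU:{A,G,T}, BCZ:{A,C,G} ∩→ {A,G}; cost 0
[col 4] DU: children D:{A}, U:{T} ∪→ {A,T}; cost 1
[col 4] DQU: children DU:{A,T}, Q:{A} ∩→ {A}; cost 0
[col 4] ADQU: children A:{C}, DQU:{A} ∪→ {A,C}; cost 1
[col 4] CZ: children C:{T}, Z:{G} ∪→ {G,T}; cost 1
[col 4] BCZ: children B:{C}, CZ:{G,T} ∪→ {C,G,T}; cost 1
[col 4] ABCDQUZ: children ADQU:{A,C}, BCZ:{C,G,T} ∩→ {C}; cost 0
[col 5] DU: children D:{T}, U:{C} ∪→ {C,T}; cost 1
[col 5] DQU: children DU:{C,T}, Q:{G} ∪→ {C,G,T}; cost 1
[col 5] ADQU: children A:{A}, DQU:{C,G,T} ∪→ {A,C,G,T}; cost 1
[col 5] CZ: children C:{C}, Z:{T} ∪→ {C,T}; cost 1
[col 5] BCZ: children B:{T}, CZ:{C,T} ∩→ {T}; cost 0
[col 5] ABCDQUZ: children ADQU:{A,C,G,T}, BCZ:{T} ∩→ {T}; cost 0
per-site changes: [4, 4, 3, 4, 4, 4]; total = 23

A,C,G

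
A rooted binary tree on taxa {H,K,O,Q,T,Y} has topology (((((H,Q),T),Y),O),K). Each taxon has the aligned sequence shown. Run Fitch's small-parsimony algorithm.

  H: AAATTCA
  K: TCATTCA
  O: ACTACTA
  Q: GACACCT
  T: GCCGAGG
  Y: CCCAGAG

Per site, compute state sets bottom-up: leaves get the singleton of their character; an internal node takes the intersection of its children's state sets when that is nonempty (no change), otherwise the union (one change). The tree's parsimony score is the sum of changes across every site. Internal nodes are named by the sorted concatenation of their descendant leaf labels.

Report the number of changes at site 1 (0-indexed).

1

[col 0] HQ: children H:{A}, Q:{G} ∪→ {A,G}; cost 1
[col 0] HQT: children HQ:{A,G}, T:{G} ∩→ {G}; cost 0
[col 0] HQTY: children HQT:{G}, Y:{C} ∪→ {C,G}; cost 1
[col 0] HOQTY: children HQTY:{C,G}, O:{A} ∪→ {A,C,G}; cost 1
[col 0] HKOQTY: children HOQTY:{A,C,G}, K:{T} ∪→ {A,C,G,T}; cost 1
[col 1] HQ: children H:{A}, Q:{A} ∩→ {A}; cost 0
[col 1] HQT: children HQ:{A}, T:{C} ∪→ {A,C}; cost 1
[col 1] HQTY: children HQT:{A,C}, Y:{C} ∩→ {C}; cost 0
[col 1] HOQTY: children HQTY:{C}, O:{C} ∩→ {C}; cost 0
[col 1] HKOQTY: children HOQTY:{C}, K:{C} ∩→ {C}; cost 0
[col 2] HQ: children H:{A}, Q:{C} ∪→ {A,C}; cost 1
[col 2] HQT: children HQ:{A,C}, T:{C} ∩→ {C}; cost 0
[col 2] HQTY: children HQT:{C}, Y:{C} ∩→ {C}; cost 0
[col 2] HOQTY: children HQTY:{C}, O:{T} ∪→ {C,T}; cost 1
[col 2] HKOQTY: children HOQTY:{C,T}, K:{A} ∪→ {A,C,T}; cost 1
[col 3] HQ: children H:{T}, Q:{A} ∪→ {A,T}; cost 1
[col 3] HQT: children HQ:{A,T}, T:{G} ∪→ {A,G,T}; cost 1
[col 3] HQTY: children HQT:{A,G,T}, Y:{A} ∩→ {A}; cost 0
[col 3] HOQTY: children HQTY:{A}, O:{A} ∩→ {A}; cost 0
[col 3] HKOQTY: children HOQTY:{A}, K:{T} ∪→ {A,T}; cost 1
[col 4] HQ: children H:{T}, Q:{C} ∪→ {C,T}; cost 1
[col 4] HQT: children HQ:{C,T}, T:{A} ∪→ {A,C,T}; cost 1
[col 4] HQTY: children HQT:{A,C,T}, Y:{G} ∪→ {A,C,G,T}; cost 1
[col 4] HOQTY: children HQTY:{A,C,G,T}, O:{C} ∩→ {C}; cost 0
[col 4] HKOQTY: children HOQTY:{C}, K:{T} ∪→ {C,T}; cost 1
[col 5] HQ: children H:{C}, Q:{C} ∩→ {C}; cost 0
[col 5] HQT: children HQ:{C}, T:{G} ∪→ {C,G}; cost 1
[col 5] HQTY: children HQT:{C,G}, Y:{A} ∪→ {A,C,G}; cost 1
[col 5] HOQTY: children HQTY:{A,C,G}, O:{T} ∪→ {A,C,G,T}; cost 1
[col 5] HKOQTY: children HOQTY:{A,C,G,T}, K:{C} ∩→ {C}; cost 0
[col 6] HQ: children H:{A}, Q:{T} ∪→ {A,T}; cost 1
[col 6] HQT: children HQ:{A,T}, T:{G} ∪→ {A,G,T}; cost 1
[col 6] HQTY: children HQT:{A,G,T}, Y:{G} ∩→ {G}; cost 0
[col 6] HOQTY: children HQTY:{G}, O:{A} ∪→ {A,G}; cost 1
[col 6] HKOQTY: children HOQTY:{A,G}, K:{A} ∩→ {A}; cost 0
per-site changes: [4, 1, 3, 3, 4, 3, 3]; total = 21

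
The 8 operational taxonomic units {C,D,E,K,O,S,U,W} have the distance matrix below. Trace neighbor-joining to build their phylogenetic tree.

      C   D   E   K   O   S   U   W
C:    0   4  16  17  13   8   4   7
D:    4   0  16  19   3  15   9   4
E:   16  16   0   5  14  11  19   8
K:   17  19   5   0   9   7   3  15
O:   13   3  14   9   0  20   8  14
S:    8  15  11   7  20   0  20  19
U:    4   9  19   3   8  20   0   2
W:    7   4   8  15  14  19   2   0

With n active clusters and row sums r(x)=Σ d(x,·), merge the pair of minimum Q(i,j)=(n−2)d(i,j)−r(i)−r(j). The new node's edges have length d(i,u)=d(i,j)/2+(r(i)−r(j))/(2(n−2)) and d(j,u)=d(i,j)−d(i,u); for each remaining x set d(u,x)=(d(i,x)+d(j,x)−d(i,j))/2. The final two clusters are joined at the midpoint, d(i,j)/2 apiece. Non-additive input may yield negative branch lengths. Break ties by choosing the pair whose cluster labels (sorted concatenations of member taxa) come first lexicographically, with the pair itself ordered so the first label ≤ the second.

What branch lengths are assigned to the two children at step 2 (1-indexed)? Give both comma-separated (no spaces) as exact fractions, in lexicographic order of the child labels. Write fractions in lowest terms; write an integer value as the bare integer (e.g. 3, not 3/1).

3/5,59/10

step 1: merge (E,K) at d=5, Q=-134; branch lengths E→11/3, K→4/3; new cluster EK
  updated: d(C,EK)=14, d(D,EK)=15, d(EK,O)=9, d(EK,S)=13/2, d(EK,U)=17/2, d(EK,W)=9
step 2: merge (EK,S) at d=13/2, Q=-118; branch lengths EK→3/5, S→59/10; new cluster EKS
  updated: d(C,EKS)=31/4, d(D,EKS)=47/4, d(EKS,O)=45/4, d(EKS,U)=11, d(EKS,W)=43/4
step 3: merge (D,O) at d=3, Q=-69; branch lengths D→-11/16, O→59/16; new cluster DO
  updated: d(C,DO)=7, d(DO,EKS)=10, d(DO,U)=7, d(DO,W)=15/2
step 4: merge (U,W) at d=2, Q=-181/4; branch lengths U→11/24, W→37/24; new cluster UW
  updated: d(C,UW)=9/2, d(DO,UW)=25/4, d(EKS,UW)=79/8
step 5: merge (C,EKS) at d=31/4, Q=-251/8; branch lengths C→57/32, EKS→191/32; new cluster CEKS
  updated: d(CEKS,DO)=37/8, d(CEKS,UW)=53/16
step 6: merge (CEKS,DO) at d=37/8, Q=-227/16; branch lengths CEKS→27/32, DO→121/32; new cluster CDEKOS
  updated: d(CDEKOS,UW)=79/32
step 7: merge (CDEKOS,UW) at d=79/32; branch lengths CDEKOS→79/64, UW→79/64; new cluster CDEKOSUW
final tree: (((C:57/32,((E:11/3,K:4/3):3/5,S:59/10):191/32):27/32,(D:-11/16,O:59/16):121/32):79/64,(U:11/24,W:37/24):79/64)
total length: 1003/32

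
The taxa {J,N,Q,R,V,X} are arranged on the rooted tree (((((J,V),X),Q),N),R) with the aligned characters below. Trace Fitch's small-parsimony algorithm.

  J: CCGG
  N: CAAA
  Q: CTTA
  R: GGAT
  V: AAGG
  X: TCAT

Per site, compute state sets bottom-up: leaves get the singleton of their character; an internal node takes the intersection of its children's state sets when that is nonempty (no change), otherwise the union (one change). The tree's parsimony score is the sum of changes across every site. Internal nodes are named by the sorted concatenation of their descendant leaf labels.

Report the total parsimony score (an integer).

[col 0] JV: children J:{C}, V:{A} ∪→ {A,C}; cost 1
[col 0] JVX: children JV:{A,C}, X:{T} ∪→ {A,C,T}; cost 1
[col 0] JQVX: children JVX:{A,C,T}, Q:{C} ∩→ {C}; cost 0
[col 0] JNQVX: children JQVX:{C}, N:{C} ∩→ {C}; cost 0
[col 0] JNQRVX: children JNQVX:{C}, R:{G} ∪→ {C,G}; cost 1
[col 1] JV: children J:{C}, V:{A} ∪→ {A,C}; cost 1
[col 1] JVX: children JV:{A,C}, X:{C} ∩→ {C}; cost 0
[col 1] JQVX: children JVX:{C}, Q:{T} ∪→ {C,T}; cost 1
[col 1] JNQVX: children JQVX:{C,T}, N:{A} ∪→ {A,C,T}; cost 1
[col 1] JNQRVX: children JNQVX:{A,C,T}, R:{G} ∪→ {A,C,G,T}; cost 1
[col 2] JV: children J:{G}, V:{G} ∩→ {G}; cost 0
[col 2] JVX: children JV:{G}, X:{A} ∪→ {A,G}; cost 1
[col 2] JQVX: children JVX:{A,G}, Q:{T} ∪→ {A,G,T}; cost 1
[col 2] JNQVX: children JQVX:{A,G,T}, N:{A} ∩→ {A}; cost 0
[col 2] JNQRVX: children JNQVX:{A}, R:{A} ∩→ {A}; cost 0
[col 3] JV: children J:{G}, V:{G} ∩→ {G}; cost 0
[col 3] JVX: children JV:{G}, X:{T} ∪→ {G,T}; cost 1
[col 3] JQVX: children JVX:{G,T}, Q:{A} ∪→ {A,G,T}; cost 1
[col 3] JNQVX: children JQVX:{A,G,T}, N:{A} ∩→ {A}; cost 0
[col 3] JNQRVX: children JNQVX:{A}, R:{T} ∪→ {A,T}; cost 1
per-site changes: [3, 4, 2, 3]; total = 12

12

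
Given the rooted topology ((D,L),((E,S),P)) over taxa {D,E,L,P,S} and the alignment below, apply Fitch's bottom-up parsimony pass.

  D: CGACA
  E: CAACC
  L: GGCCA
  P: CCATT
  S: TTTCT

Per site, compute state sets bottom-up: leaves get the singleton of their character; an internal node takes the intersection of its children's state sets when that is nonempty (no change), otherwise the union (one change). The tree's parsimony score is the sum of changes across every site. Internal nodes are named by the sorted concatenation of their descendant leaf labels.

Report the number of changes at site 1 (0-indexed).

DL@0: {C} ∪ {G} = {C,G} (union, +1)
ES@0: {C} ∪ {T} = {C,T} (union, +1)
EPS@0: {C,T} ∩ {C} = {C} (intersection, +0)
DELPS@0: {C,G} ∩ {C} = {C} (intersection, +0)
DL@1: {G} ∩ {G} = {G} (intersection, +0)
ES@1: {A} ∪ {T} = {A,T} (union, +1)
EPS@1: {A,T} ∪ {C} = {A,C,T} (union, +1)
DELPS@1: {G} ∪ {A,C,T} = {A,C,G,T} (union, +1)
DL@2: {A} ∪ {C} = {A,C} (union, +1)
ES@2: {A} ∪ {T} = {A,T} (union, +1)
EPS@2: {A,T} ∩ {A} = {A} (intersection, +0)
DELPS@2: {A,C} ∩ {A} = {A} (intersection, +0)
DL@3: {C} ∩ {C} = {C} (intersection, +0)
ES@3: {C} ∩ {C} = {C} (intersection, +0)
EPS@3: {C} ∪ {T} = {C,T} (union, +1)
DELPS@3: {C} ∩ {C,T} = {C} (intersection, +0)
DL@4: {A} ∩ {A} = {A} (intersection, +0)
ES@4: {C} ∪ {T} = {C,T} (union, +1)
EPS@4: {C,T} ∩ {T} = {T} (intersection, +0)
DELPS@4: {A} ∪ {T} = {A,T} (union, +1)
per-site changes: [2, 3, 2, 1, 2]; total = 10

3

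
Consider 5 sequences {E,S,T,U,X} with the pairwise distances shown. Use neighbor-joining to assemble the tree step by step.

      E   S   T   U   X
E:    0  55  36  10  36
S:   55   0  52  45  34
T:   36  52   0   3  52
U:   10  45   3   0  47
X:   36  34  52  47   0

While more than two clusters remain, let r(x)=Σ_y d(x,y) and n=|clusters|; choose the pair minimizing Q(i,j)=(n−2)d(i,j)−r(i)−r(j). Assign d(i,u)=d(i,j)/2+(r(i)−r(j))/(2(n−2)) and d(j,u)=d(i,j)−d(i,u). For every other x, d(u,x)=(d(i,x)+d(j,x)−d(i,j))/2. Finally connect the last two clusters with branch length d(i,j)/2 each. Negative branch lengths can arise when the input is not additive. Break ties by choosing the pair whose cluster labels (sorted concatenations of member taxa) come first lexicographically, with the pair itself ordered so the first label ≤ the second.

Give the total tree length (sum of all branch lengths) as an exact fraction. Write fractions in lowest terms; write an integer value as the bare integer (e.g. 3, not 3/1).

309/4

step 1: merge (S,X) at d=34, Q=-253; branch lengths S→119/6, X→85/6; new cluster SX
  updated: d(E,SX)=57/2, d(SX,T)=35, d(SX,U)=29
step 2: merge (E,SX) at d=57/2, Q=-110; branch lengths E→39/4, SX→75/4; new cluster ESX
  updated: d(ESX,T)=85/4, d(ESX,U)=21/4
step 3: merge (ESX,T) at d=85/4, Q=-59/2; branch lengths ESX→47/4, T→19/2; new cluster ESTX
  updated: d(ESTX,U)=-13/2
step 4: merge (ESTX,U) at d=-13/2; branch lengths ESTX→-13/4, U→-13/4; new cluster ESTUX
final tree: (((E:39/4,(S:119/6,X:85/6):75/4):47/4,T:19/2):-13/4,U:-13/4)
total length: 309/4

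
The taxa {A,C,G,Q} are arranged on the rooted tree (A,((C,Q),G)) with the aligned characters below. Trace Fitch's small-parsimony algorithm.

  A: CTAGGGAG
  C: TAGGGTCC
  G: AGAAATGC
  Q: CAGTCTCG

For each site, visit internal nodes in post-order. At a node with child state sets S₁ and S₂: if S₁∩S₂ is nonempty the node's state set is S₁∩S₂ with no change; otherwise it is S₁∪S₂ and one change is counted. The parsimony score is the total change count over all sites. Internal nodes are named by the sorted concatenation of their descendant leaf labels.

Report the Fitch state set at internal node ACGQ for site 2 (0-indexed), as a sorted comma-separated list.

CQ@0: {T} ∪ {C} = {C,T} (union, +1)
CGQ@0: {C,T} ∪ {A} = {A,C,T} (union, +1)
ACGQ@0: {C} ∩ {A,C,T} = {C} (intersection, +0)
CQ@1: {A} ∩ {A} = {A} (intersection, +0)
CGQ@1: {A} ∪ {G} = {A,G} (union, +1)
ACGQ@1: {T} ∪ {A,G} = {A,G,T} (union, +1)
CQ@2: {G} ∩ {G} = {G} (intersection, +0)
CGQ@2: {G} ∪ {A} = {A,G} (union, +1)
ACGQ@2: {A} ∩ {A,G} = {A} (intersection, +0)
CQ@3: {G} ∪ {T} = {G,T} (union, +1)
CGQ@3: {G,T} ∪ {A} = {A,G,T} (union, +1)
ACGQ@3: {G} ∩ {A,G,T} = {G} (intersection, +0)
CQ@4: {G} ∪ {C} = {C,G} (union, +1)
CGQ@4: {C,G} ∪ {A} = {A,C,G} (union, +1)
ACGQ@4: {G} ∩ {A,C,G} = {G} (intersection, +0)
CQ@5: {T} ∩ {T} = {T} (intersection, +0)
CGQ@5: {T} ∩ {T} = {T} (intersection, +0)
ACGQ@5: {G} ∪ {T} = {G,T} (union, +1)
CQ@6: {C} ∩ {C} = {C} (intersection, +0)
CGQ@6: {C} ∪ {G} = {C,G} (union, +1)
ACGQ@6: {A} ∪ {C,G} = {A,C,G} (union, +1)
CQ@7: {C} ∪ {G} = {C,G} (union, +1)
CGQ@7: {C,G} ∩ {C} = {C} (intersection, +0)
ACGQ@7: {G} ∪ {C} = {C,G} (union, +1)
per-site changes: [2, 2, 1, 2, 2, 1, 2, 2]; total = 14

A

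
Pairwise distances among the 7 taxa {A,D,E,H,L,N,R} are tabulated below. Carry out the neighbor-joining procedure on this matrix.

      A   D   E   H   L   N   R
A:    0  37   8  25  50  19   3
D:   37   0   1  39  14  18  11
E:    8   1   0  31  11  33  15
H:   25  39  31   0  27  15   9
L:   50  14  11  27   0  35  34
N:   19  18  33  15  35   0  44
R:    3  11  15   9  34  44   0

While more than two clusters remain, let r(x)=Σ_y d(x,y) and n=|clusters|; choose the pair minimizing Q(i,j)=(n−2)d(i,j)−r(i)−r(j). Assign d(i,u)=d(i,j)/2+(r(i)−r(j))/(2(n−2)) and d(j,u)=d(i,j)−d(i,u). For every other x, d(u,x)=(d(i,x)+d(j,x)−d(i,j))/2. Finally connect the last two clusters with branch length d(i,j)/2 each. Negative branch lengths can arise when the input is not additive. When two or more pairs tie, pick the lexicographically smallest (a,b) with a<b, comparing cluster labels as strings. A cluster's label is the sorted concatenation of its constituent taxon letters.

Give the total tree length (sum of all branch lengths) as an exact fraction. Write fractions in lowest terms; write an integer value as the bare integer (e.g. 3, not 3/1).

1. join A+R (d=3, Q=-243) ⇒ AR; edges |A|=41/10, |R|=-11/10
  updated: d(AR,D)=45/2, d(AR,E)=10, d(AR,H)=31/2, d(AR,L)=81/2, d(AR,N)=30
2. join H+N (d=15, Q=-397/2) ⇒ HN; edges |H|=113/16, |N|=127/16
  updated: d(AR,HN)=61/4, d(D,HN)=21, d(E,HN)=49/2, d(HN,L)=47/2
3. join AR+HN (d=61/4, Q=-507/4) ⇒ AHNR; edges |AR|=199/24, |HN|=167/24
  updated: d(AHNR,D)=113/8, d(AHNR,E)=77/8, d(AHNR,L)=195/8
4. join AHNR+E (d=77/8, Q=-101/2) ⇒ AEHNR; edges |AHNR|=183/16, |E|=-29/16
  updated: d(AEHNR,D)=11/4, d(AEHNR,L)=103/8
5. join AEHNR+D (d=11/4, Q=-237/8) ⇒ ADEHNR; edges |AEHNR|=13/16, |D|=31/16
  updated: d(ADEHNR,L)=193/16
6. join ADEHNR+L (d=193/16) ⇒ ADEHLNR; edges |ADEHNR|=193/32, |L|=193/32
final tree: (((((A:41/10,R:-11/10):199/24,(H:113/16,N:127/16):167/24):183/16,E:-29/16):13/16,D:31/16):193/32,L:193/32)
total length: 923/16

923/16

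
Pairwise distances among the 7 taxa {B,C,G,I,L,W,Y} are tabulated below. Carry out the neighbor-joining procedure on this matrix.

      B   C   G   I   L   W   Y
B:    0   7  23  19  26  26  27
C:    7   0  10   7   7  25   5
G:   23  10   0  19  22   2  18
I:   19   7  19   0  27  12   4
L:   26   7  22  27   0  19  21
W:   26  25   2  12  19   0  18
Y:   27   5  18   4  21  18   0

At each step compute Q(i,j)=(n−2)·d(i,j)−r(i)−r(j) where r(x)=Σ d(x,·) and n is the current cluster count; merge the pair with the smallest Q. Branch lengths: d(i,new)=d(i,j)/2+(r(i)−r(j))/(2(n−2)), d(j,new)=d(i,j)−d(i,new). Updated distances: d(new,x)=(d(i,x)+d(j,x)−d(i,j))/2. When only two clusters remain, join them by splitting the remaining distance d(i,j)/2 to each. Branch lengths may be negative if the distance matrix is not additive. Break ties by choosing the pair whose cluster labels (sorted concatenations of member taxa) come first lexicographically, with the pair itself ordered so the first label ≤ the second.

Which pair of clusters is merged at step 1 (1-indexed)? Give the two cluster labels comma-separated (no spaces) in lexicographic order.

iteration 1: select G,W (d=2, Q=-186); attach at lengths (1/5, 9/5); label the merged cluster GW
  updated: d(B,GW)=47/2, d(C,GW)=33/2, d(GW,I)=29/2, d(GW,L)=39/2, d(GW,Y)=17
iteration 2: select I,Y (d=4, Q=-259/2); attach at lengths (27/16, 37/16); label the merged cluster IY
  updated: d(B,IY)=21, d(C,IY)=4, d(GW,IY)=55/4, d(IY,L)=22
iteration 3: select GW,IY (d=55/4, Q=-371/4); attach at lengths (215/24, 115/24); label the merged cluster GIWY
  updated: d(B,GIWY)=123/8, d(C,GIWY)=27/8, d(GIWY,L)=111/8
iteration 4: select B,C (d=7, Q=-207/4); attach at lengths (45/4, -17/4); label the merged cluster BC
  updated: d(BC,GIWY)=47/8, d(BC,L)=13
iteration 5: select BC,GIWY (d=47/8, Q=-131/4); attach at lengths (5/2, 27/8); label the merged cluster BCGIWY
  updated: d(BCGIWY,L)=21/2
iteration 6: select BCGIWY,L (d=21/2); attach at lengths (21/4, 21/4); label the merged cluster BCGILWY
final tree: (((B:45/4,C:-17/4):5/2,((G:1/5,W:9/5):215/24,(I:27/16,Y:37/16):115/24):27/8):21/4,L:21/4)
total length: 345/8

G,W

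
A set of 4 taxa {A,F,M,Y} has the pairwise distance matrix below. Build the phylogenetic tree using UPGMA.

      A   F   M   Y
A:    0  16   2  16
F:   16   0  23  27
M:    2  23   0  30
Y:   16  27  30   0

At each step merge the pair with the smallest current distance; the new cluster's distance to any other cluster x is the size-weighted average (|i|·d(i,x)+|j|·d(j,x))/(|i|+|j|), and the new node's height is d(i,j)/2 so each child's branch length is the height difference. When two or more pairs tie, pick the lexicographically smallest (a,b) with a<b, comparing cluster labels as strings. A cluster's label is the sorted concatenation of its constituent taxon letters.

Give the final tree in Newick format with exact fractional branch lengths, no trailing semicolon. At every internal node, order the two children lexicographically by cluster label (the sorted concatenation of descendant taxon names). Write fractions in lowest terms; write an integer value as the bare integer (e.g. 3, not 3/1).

(((A:1,M:1):35/4,F:39/4):29/12,Y:73/6)

iteration 1: select A,M (d=2); attach at lengths (1, 1); label the merged cluster AM
  updated: d(AM,F)=39/2, d(AM,Y)=23
iteration 2: select AM,F (d=39/2); attach at lengths (35/4, 39/4); label the merged cluster AFM
  updated: d(AFM,Y)=73/3
iteration 3: select AFM,Y (d=73/3); attach at lengths (29/12, 73/6); label the merged cluster AFMY
final tree: (((A:1,M:1):35/4,F:39/4):29/12,Y:73/6)
total length: 421/12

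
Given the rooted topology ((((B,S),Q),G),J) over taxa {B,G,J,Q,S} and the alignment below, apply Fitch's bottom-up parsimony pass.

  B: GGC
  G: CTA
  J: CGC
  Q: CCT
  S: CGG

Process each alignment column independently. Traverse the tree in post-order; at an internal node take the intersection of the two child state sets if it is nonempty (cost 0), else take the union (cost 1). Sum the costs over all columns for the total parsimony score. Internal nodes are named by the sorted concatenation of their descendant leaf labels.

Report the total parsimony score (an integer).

site 0, node BS: B={G} ∪ S={C} → {C,G} (+1)
site 0, node BQS: BS={C,G} ∩ Q={C} → {C} (+0)
site 0, node BGQS: BQS={C} ∩ G={C} → {C} (+0)
site 0, node BGJQS: BGQS={C} ∩ J={C} → {C} (+0)
site 1, node BS: B={G} ∩ S={G} → {G} (+0)
site 1, node BQS: BS={G} ∪ Q={C} → {C,G} (+1)
site 1, node BGQS: BQS={C,G} ∪ G={T} → {C,G,T} (+1)
site 1, node BGJQS: BGQS={C,G,T} ∩ J={G} → {G} (+0)
site 2, node BS: B={C} ∪ S={G} → {C,G} (+1)
site 2, node BQS: BS={C,G} ∪ Q={T} → {C,G,T} (+1)
site 2, node BGQS: BQS={C,G,T} ∪ G={A} → {A,C,G,T} (+1)
site 2, node BGJQS: BGQS={A,C,G,T} ∩ J={C} → {C} (+0)
per-site changes: [1, 2, 3]; total = 6

6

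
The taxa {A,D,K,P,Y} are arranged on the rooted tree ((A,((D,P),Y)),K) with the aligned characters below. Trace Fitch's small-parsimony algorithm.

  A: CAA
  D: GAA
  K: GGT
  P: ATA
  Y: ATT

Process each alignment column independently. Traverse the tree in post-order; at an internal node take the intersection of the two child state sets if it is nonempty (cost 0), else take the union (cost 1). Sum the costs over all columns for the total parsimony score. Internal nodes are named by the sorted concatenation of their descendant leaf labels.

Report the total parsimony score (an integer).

[col 0] DP: children D:{G}, P:{A} ∪→ {A,G}; cost 1
[col 0] DPY: children DP:{A,G}, Y:{A} ∩→ {A}; cost 0
[col 0] ADPY: children A:{C}, DPY:{A} ∪→ {A,C}; cost 1
[col 0] ADKPY: children ADPY:{A,C}, K:{G} ∪→ {A,C,G}; cost 1
[col 1] DP: children D:{A}, P:{T} ∪→ {A,T}; cost 1
[col 1] DPY: children DP:{A,T}, Y:{T} ∩→ {T}; cost 0
[col 1] ADPY: children A:{A}, DPY:{T} ∪→ {A,T}; cost 1
[col 1] ADKPY: children ADPY:{A,T}, K:{G} ∪→ {A,G,T}; cost 1
[col 2] DP: children D:{A}, P:{A} ∩→ {A}; cost 0
[col 2] DPY: children DP:{A}, Y:{T} ∪→ {A,T}; cost 1
[col 2] ADPY: children A:{A}, DPY:{A,T} ∩→ {A}; cost 0
[col 2] ADKPY: children ADPY:{A}, K:{T} ∪→ {A,T}; cost 1
per-site changes: [3, 3, 2]; total = 8

8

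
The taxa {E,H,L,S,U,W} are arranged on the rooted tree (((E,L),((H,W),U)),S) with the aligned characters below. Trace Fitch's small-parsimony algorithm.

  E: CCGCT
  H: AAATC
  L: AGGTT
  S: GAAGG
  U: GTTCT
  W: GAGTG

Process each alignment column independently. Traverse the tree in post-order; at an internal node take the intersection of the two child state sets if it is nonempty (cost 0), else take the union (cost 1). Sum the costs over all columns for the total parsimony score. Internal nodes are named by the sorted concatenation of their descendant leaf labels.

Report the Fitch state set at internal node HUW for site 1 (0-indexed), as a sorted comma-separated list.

EL@0: {C} ∪ {A} = {A,C} (union, +1)
HW@0: {A} ∪ {G} = {A,G} (union, +1)
HUW@0: {A,G} ∩ {G} = {G} (intersection, +0)
EHLUW@0: {A,C} ∪ {G} = {A,C,G} (union, +1)
EHLSUW@0: {A,C,G} ∩ {G} = {G} (intersection, +0)
EL@1: {C} ∪ {G} = {C,G} (union, +1)
HW@1: {A} ∩ {A} = {A} (intersection, +0)
HUW@1: {A} ∪ {T} = {A,T} (union, +1)
EHLUW@1: {C,G} ∪ {A,T} = {A,C,G,T} (union, +1)
EHLSUW@1: {A,C,G,T} ∩ {A} = {A} (intersection, +0)
EL@2: {G} ∩ {G} = {G} (intersection, +0)
HW@2: {A} ∪ {G} = {A,G} (union, +1)
HUW@2: {A,G} ∪ {T} = {A,G,T} (union, +1)
EHLUW@2: {G} ∩ {A,G,T} = {G} (intersection, +0)
EHLSUW@2: {G} ∪ {A} = {A,G} (union, +1)
EL@3: {C} ∪ {T} = {C,T} (union, +1)
HW@3: {T} ∩ {T} = {T} (intersection, +0)
HUW@3: {T} ∪ {C} = {C,T} (union, +1)
EHLUW@3: {C,T} ∩ {C,T} = {C,T} (intersection, +0)
EHLSUW@3: {C,T} ∪ {G} = {C,G,T} (union, +1)
EL@4: {T} ∩ {T} = {T} (intersection, +0)
HW@4: {C} ∪ {G} = {C,G} (union, +1)
HUW@4: {C,G} ∪ {T} = {C,G,T} (union, +1)
EHLUW@4: {T} ∩ {C,G,T} = {T} (intersection, +0)
EHLSUW@4: {T} ∪ {G} = {G,T} (union, +1)
per-site changes: [3, 3, 3, 3, 3]; total = 15

A,T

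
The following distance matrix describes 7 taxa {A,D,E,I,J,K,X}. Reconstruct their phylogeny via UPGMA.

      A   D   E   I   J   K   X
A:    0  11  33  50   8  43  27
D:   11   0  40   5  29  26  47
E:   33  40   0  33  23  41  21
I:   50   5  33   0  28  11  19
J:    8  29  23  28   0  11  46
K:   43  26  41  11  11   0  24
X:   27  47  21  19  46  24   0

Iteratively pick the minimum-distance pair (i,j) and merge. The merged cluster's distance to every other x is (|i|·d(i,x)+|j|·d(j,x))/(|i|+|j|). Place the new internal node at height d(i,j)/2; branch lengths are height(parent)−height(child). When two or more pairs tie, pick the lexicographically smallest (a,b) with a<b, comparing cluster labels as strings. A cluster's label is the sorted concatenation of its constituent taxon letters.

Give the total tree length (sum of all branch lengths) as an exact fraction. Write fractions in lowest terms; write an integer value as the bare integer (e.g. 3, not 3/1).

4433/60

iteration 1: select D,I (d=5); attach at lengths (5/2, 5/2); label the merged cluster DI
  updated: d(A,DI)=61/2, d(DI,E)=73/2, d(DI,J)=57/2, d(DI,K)=37/2, d(DI,X)=33
iteration 2: select A,J (d=8); attach at lengths (4, 4); label the merged cluster AJ
  updated: d(AJ,DI)=59/2, d(AJ,E)=28, d(AJ,K)=27, d(AJ,X)=73/2
iteration 3: select DI,K (d=37/2); attach at lengths (27/4, 37/4); label the merged cluster DIK
  updated: d(AJ,DIK)=86/3, d(DIK,E)=38, d(DIK,X)=30
iteration 4: select E,X (d=21); attach at lengths (21/2, 21/2); label the merged cluster EX
  updated: d(AJ,EX)=129/4, d(DIK,EX)=34
iteration 5: select AJ,DIK (d=86/3); attach at lengths (31/3, 61/12); label the merged cluster ADIJK
  updated: d(ADIJK,EX)=333/10
iteration 6: select ADIJK,EX (d=333/10); attach at lengths (139/60, 123/20); label the merged cluster ADEIJKX
final tree: (((A:4,J:4):31/3,((D:5/2,I:5/2):27/4,K:37/4):61/12):139/60,(E:21/2,X:21/2):123/20)
total length: 4433/60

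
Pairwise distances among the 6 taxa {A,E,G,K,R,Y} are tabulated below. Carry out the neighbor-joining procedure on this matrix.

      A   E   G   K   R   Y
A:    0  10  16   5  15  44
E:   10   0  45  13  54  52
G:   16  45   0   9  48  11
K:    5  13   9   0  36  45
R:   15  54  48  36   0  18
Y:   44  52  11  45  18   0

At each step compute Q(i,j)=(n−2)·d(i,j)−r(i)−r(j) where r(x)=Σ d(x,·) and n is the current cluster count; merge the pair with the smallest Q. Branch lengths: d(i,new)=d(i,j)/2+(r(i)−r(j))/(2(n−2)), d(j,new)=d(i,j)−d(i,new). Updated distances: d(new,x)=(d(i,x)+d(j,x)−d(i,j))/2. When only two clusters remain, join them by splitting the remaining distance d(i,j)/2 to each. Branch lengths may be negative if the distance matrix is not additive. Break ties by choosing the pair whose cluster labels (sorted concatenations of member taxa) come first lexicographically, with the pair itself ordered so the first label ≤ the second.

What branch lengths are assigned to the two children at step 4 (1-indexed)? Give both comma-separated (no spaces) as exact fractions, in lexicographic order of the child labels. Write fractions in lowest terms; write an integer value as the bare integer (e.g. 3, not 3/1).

iteration 1: select R,Y (d=18, Q=-269); attach at lengths (73/8, 71/8); label the merged cluster RY
  updated: d(A,RY)=41/2, d(E,RY)=44, d(G,RY)=41/2, d(K,RY)=63/2
iteration 2: select G,RY (d=41/2, Q=-291/2); attach at lengths (71/12, 175/12); label the merged cluster GRY
  updated: d(A,GRY)=8, d(E,GRY)=137/4, d(GRY,K)=10
iteration 3: select A,E (d=10, Q=-241/4); attach at lengths (-57/16, 217/16); label the merged cluster AE
  updated: d(AE,GRY)=129/8, d(AE,K)=4
iteration 4: select AE,GRY (d=129/8, Q=-241/8); attach at lengths (81/16, 177/16); label the merged cluster AEGRY
  updated: d(AEGRY,K)=-17/16
iteration 5: select AEGRY,K (d=-17/16); attach at lengths (-17/32, -17/32); label the merged cluster AEGKRY
final tree: (((A:-57/16,E:217/16):81/16,(G:71/12,(R:73/8,Y:71/8):175/12):177/16):-17/32,K:-17/32)
total length: 1017/16

81/16,177/16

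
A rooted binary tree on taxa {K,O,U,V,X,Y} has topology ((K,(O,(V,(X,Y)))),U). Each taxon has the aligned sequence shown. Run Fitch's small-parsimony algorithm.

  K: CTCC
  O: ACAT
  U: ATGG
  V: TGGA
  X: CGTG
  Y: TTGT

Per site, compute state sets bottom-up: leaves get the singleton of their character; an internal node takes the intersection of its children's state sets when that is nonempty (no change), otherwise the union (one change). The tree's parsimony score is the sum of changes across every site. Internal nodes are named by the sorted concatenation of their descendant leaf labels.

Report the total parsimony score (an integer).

site 0, node XY: X={C} ∪ Y={T} → {C,T} (+1)
site 0, node VXY: V={T} ∩ XY={C,T} → {T} (+0)
site 0, node OVXY: O={A} ∪ VXY={T} → {A,T} (+1)
site 0, node KOVXY: K={C} ∪ OVXY={A,T} → {A,C,T} (+1)
site 0, node KOUVXY: KOVXY={A,C,T} ∩ U={A} → {A} (+0)
site 1, node XY: X={G} ∪ Y={T} → {G,T} (+1)
site 1, node VXY: V={G} ∩ XY={G,T} → {G} (+0)
site 1, node OVXY: O={C} ∪ VXY={G} → {C,G} (+1)
site 1, node KOVXY: K={T} ∪ OVXY={C,G} → {C,G,T} (+1)
site 1, node KOUVXY: KOVXY={C,G,T} ∩ U={T} → {T} (+0)
site 2, node XY: X={T} ∪ Y={G} → {G,T} (+1)
site 2, node VXY: V={G} ∩ XY={G,T} → {G} (+0)
site 2, node OVXY: O={A} ∪ VXY={G} → {A,G} (+1)
site 2, node KOVXY: K={C} ∪ OVXY={A,G} → {A,C,G} (+1)
site 2, node KOUVXY: KOVXY={A,C,G} ∩ U={G} → {G} (+0)
site 3, node XY: X={G} ∪ Y={T} → {G,T} (+1)
site 3, node VXY: V={A} ∪ XY={G,T} → {A,G,T} (+1)
site 3, node OVXY: O={T} ∩ VXY={A,G,T} → {T} (+0)
site 3, node KOVXY: K={C} ∪ OVXY={T} → {C,T} (+1)
site 3, node KOUVXY: KOVXY={C,T} ∪ U={G} → {C,G,T} (+1)
per-site changes: [3, 3, 3, 4]; total = 13

13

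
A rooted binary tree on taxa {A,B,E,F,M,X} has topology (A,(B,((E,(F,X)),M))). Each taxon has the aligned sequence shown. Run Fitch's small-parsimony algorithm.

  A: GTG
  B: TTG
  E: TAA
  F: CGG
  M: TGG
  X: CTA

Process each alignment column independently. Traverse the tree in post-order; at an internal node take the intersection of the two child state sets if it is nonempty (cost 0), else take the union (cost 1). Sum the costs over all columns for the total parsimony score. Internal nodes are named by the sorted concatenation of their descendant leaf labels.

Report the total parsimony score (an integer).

[col 0] FX: children F:{C}, X:{C} ∩→ {C}; cost 0
[col 0] EFX: children E:{T}, FX:{C} ∪→ {C,T}; cost 1
[col 0] EFMX: children EFX:{C,T}, M:{T} ∩→ {T}; cost 0
[col 0] BEFMX: children B:{T}, EFMX:{T} ∩→ {T}; cost 0
[col 0] ABEFMX: children A:{G}, BEFMX:{T} ∪→ {G,T}; cost 1
[col 1] FX: children F:{G}, X:{T} ∪→ {G,T}; cost 1
[col 1] EFX: children E:{A}, FX:{G,T} ∪→ {A,G,T}; cost 1
[col 1] EFMX: children EFX:{A,G,T}, M:{G} ∩→ {G}; cost 0
[col 1] BEFMX: children B:{T}, EFMX:{G} ∪→ {G,T}; cost 1
[col 1] ABEFMX: children A:{T}, BEFMX:{G,T} ∩→ {T}; cost 0
[col 2] FX: children F:{G}, X:{A} ∪→ {A,G}; cost 1
[col 2] EFX: children E:{A}, FX:{A,G} ∩→ {A}; cost 0
[col 2] EFMX: children EFX:{A}, M:{G} ∪→ {A,G}; cost 1
[col 2] BEFMX: children B:{G}, EFMX:{A,G} ∩→ {G}; cost 0
[col 2] ABEFMX: children A:{G}, BEFMX:{G} ∩→ {G}; cost 0
per-site changes: [2, 3, 2]; total = 7

7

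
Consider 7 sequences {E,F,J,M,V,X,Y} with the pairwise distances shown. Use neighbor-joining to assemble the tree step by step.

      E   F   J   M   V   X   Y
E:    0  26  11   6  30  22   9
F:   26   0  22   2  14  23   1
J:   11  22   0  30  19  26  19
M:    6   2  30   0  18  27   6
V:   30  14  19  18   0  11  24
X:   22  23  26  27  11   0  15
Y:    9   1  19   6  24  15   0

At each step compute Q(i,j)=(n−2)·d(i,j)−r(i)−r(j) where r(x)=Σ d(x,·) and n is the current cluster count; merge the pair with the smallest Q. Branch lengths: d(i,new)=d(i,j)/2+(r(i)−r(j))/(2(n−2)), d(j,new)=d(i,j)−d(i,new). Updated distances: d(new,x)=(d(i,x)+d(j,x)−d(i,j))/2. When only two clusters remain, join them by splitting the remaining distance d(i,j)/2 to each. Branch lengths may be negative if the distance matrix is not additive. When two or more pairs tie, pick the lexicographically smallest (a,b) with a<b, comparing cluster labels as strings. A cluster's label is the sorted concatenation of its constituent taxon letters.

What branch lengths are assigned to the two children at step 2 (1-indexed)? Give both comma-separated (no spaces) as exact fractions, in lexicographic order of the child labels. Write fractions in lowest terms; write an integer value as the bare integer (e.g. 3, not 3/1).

iteration 1: select V,X (d=11, Q=-185); attach at lengths (47/10, 63/10); label the merged cluster VX
  updated: d(E,VX)=41/2, d(F,VX)=13, d(J,VX)=17, d(M,VX)=17, d(VX,Y)=14
iteration 2: select E,J (d=11, Q=-255/2); attach at lengths (35/16, 141/16); label the merged cluster EJ
  updated: d(EJ,F)=37/2, d(EJ,M)=25/2, d(EJ,VX)=53/4, d(EJ,Y)=17/2
iteration 3: select EJ,VX (d=53/4, Q=-281/4); attach at lengths (47/8, 59/8); label the merged cluster EJVX
  updated: d(EJVX,F)=73/8, d(EJVX,M)=65/8, d(EJVX,Y)=37/8
iteration 4: select EJVX,Y (d=37/8, Q=-97/4); attach at lengths (39/8, -1/4); label the merged cluster EJVXY
  updated: d(EJVXY,F)=11/4, d(EJVXY,M)=19/4
iteration 5: select EJVXY,F (d=11/4, Q=-19/2); attach at lengths (11/4, 0); label the merged cluster EFJVXY
  updated: d(EFJVXY,M)=2
iteration 6: select EFJVXY,M (d=2); attach at lengths (1, 1); label the merged cluster EFJMVXY
final tree: (((((E:35/16,J:141/16):47/8,(V:47/10,X:63/10):59/8):39/8,Y:-1/4):11/4,F:0):1,M:1)
total length: 357/8

35/16,141/16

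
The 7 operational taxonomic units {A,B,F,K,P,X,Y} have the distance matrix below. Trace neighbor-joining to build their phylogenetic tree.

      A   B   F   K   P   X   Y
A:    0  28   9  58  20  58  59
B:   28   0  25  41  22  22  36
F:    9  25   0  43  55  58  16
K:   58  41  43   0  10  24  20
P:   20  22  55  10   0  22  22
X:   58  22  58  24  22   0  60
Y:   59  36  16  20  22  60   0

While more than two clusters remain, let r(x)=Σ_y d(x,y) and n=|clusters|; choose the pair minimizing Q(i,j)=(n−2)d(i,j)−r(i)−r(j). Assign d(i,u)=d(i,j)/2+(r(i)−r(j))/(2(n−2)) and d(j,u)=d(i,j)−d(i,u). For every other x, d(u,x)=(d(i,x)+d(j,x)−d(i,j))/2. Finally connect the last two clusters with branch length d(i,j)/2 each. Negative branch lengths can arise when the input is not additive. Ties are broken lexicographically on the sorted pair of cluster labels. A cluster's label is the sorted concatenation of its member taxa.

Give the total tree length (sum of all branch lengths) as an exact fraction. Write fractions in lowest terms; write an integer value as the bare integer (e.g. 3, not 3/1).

iteration 1: select A,F (d=9, Q=-393); attach at lengths (71/10, 19/10); label the merged cluster AF
  updated: d(AF,B)=22, d(AF,K)=46, d(AF,P)=33, d(AF,X)=107/2, d(AF,Y)=33
iteration 2: select AF,B (d=22, Q=-485/2); attach at lengths (265/16, 87/16); label the merged cluster ABF
  updated: d(ABF,K)=65/2, d(ABF,P)=33/2, d(ABF,X)=107/4, d(ABF,Y)=47/2
iteration 3: select ABF,Y (d=47/2, Q=-617/4); attach at lengths (59/8, 129/8); label the merged cluster ABFY
  updated: d(ABFY,K)=29/2, d(ABFY,P)=15/2, d(ABFY,X)=253/8
iteration 4: select ABFY,P (d=15/2, Q=-625/8); attach at lengths (233/32, 7/32); label the merged cluster ABFPY
  updated: d(ABFPY,K)=17/2, d(ABFPY,X)=369/16
iteration 5: select ABFPY,K (d=17/2, Q=-889/16); attach at lengths (121/32, 151/32); label the merged cluster ABFKPY
  updated: d(ABFKPY,X)=617/32
iteration 6: select ABFKPY,X (d=617/32); attach at lengths (617/64, 617/64); label the merged cluster ABFKPXY
final tree: ((((((A:71/10,F:19/10):265/16,B:87/16):59/8,Y:129/8):233/32,P:7/32):121/32,K:151/32):617/64,X:617/64)
total length: 2873/32

2873/32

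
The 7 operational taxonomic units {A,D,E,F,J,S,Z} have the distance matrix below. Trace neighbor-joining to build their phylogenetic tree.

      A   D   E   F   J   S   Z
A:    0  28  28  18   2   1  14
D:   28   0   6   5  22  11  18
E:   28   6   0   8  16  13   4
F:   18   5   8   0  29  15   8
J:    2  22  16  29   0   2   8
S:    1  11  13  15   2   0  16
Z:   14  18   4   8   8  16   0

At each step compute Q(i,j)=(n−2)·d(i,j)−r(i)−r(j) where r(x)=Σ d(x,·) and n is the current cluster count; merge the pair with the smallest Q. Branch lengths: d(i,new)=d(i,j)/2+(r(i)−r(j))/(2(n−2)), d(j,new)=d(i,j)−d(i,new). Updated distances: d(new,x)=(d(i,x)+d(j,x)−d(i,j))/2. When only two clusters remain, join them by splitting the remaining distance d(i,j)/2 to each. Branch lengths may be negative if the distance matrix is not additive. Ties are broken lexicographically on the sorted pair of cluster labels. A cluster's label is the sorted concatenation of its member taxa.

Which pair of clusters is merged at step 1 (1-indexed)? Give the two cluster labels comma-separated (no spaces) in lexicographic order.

iteration 1: select A,J (d=2, Q=-160); attach at lengths (11/5, -1/5); label the merged cluster AJ
  updated: d(AJ,D)=24, d(AJ,E)=21, d(AJ,F)=45/2, d(AJ,S)=1/2, d(AJ,Z)=10
iteration 2: select AJ,S (d=1/2, Q=-263/2); attach at lengths (49/16, -41/16); label the merged cluster AJS
  updated: d(AJS,D)=69/4, d(AJS,E)=67/4, d(AJS,F)=37/2, d(AJS,Z)=51/4
iteration 3: select D,F (d=5, Q=-283/4); attach at lengths (29/8, 11/8); label the merged cluster DF
  updated: d(AJS,DF)=123/8, d(DF,E)=9/2, d(DF,Z)=21/2
iteration 4: select AJS,Z (d=51/4, Q=-373/8); attach at lengths (345/32, 63/32); label the merged cluster AJSZ
  updated: d(AJSZ,DF)=105/16, d(AJSZ,E)=4
iteration 5: select AJSZ,DF (d=105/16, Q=-241/16); attach at lengths (97/32, 113/32); label the merged cluster ADFJSZ
  updated: d(ADFJSZ,E)=31/32
iteration 6: select ADFJSZ,E (d=31/32); attach at lengths (31/64, 31/64); label the merged cluster ADEFJSZ
final tree: (((((A:11/5,J:-1/5):49/16,S:-41/16):345/32,Z:63/32):97/32,(D:29/8,F:11/8):113/32):31/64,E:31/64)
total length: 889/32

A,J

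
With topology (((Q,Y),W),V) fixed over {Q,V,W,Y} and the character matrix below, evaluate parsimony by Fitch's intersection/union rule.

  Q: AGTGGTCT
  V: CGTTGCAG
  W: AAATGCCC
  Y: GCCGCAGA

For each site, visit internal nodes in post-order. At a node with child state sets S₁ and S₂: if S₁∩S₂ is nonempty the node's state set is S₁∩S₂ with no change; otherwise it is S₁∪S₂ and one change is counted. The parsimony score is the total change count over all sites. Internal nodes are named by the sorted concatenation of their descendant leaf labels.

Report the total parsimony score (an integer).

site 0, node QY: Q={A} ∪ Y={G} → {A,G} (+1)
site 0, node QWY: QY={A,G} ∩ W={A} → {A} (+0)
site 0, node QVWY: QWY={A} ∪ V={C} → {A,C} (+1)
site 1, node QY: Q={G} ∪ Y={C} → {C,G} (+1)
site 1, node QWY: QY={C,G} ∪ W={A} → {A,C,G} (+1)
site 1, node QVWY: QWY={A,C,G} ∩ V={G} → {G} (+0)
site 2, node QY: Q={T} ∪ Y={C} → {C,T} (+1)
site 2, node QWY: QY={C,T} ∪ W={A} → {A,C,T} (+1)
site 2, node QVWY: QWY={A,C,T} ∩ V={T} → {T} (+0)
site 3, node QY: Q={G} ∩ Y={G} → {G} (+0)
site 3, node QWY: QY={G} ∪ W={T} → {G,T} (+1)
site 3, node QVWY: QWY={G,T} ∩ V={T} → {T} (+0)
site 4, node QY: Q={G} ∪ Y={C} → {C,G} (+1)
site 4, node QWY: QY={C,G} ∩ W={G} → {G} (+0)
site 4, node QVWY: QWY={G} ∩ V={G} → {G} (+0)
site 5, node QY: Q={T} ∪ Y={A} → {A,T} (+1)
site 5, node QWY: QY={A,T} ∪ W={C} → {A,C,T} (+1)
site 5, node QVWY: QWY={A,C,T} ∩ V={C} → {C} (+0)
site 6, node QY: Q={C} ∪ Y={G} → {C,G} (+1)
site 6, node QWY: QY={C,G} ∩ W={C} → {C} (+0)
site 6, node QVWY: QWY={C} ∪ V={A} → {A,C} (+1)
site 7, node QY: Q={T} ∪ Y={A} → {A,T} (+1)
site 7, node QWY: QY={A,T} ∪ W={C} → {A,C,T} (+1)
site 7, node QVWY: QWY={A,C,T} ∪ V={G} → {A,C,G,T} (+1)
per-site changes: [2, 2, 2, 1, 1, 2, 2, 3]; total = 15

15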